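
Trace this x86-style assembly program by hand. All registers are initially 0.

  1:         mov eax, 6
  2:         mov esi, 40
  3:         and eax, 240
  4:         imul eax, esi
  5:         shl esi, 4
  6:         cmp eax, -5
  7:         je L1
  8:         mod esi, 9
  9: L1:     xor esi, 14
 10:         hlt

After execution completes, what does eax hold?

0

after mov eax, 6: eax=6
after mov esi, 40: esi=40
after and eax, 240: eax=6&240=0
after imul eax, esi: eax=0*40=0
after shl esi, 4: esi=40<<4=640
cmp eax, -5  (cmp 0,-5)
je L1: not taken
after mod esi, 9: esi=640%9=1
after xor esi, 14: esi=1^14=15
halt.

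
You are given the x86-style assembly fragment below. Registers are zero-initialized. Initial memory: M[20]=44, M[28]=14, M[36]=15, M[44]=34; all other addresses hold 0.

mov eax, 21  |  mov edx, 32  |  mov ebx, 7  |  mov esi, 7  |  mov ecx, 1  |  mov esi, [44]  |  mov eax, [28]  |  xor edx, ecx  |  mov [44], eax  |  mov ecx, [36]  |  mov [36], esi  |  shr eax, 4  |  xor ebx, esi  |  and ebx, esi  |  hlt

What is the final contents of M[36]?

after mov eax, 21: eax=21
after mov edx, 32: edx=32
after mov ebx, 7: ebx=7
after mov esi, 7: esi=7
after mov ecx, 1: ecx=1
after mov esi, [44]: esi=M[44]=34
after mov eax, [28]: eax=M[28]=14
after xor edx, ecx: edx=32^1=33
mov [44], eax → M[44]=14
after mov ecx, [36]: ecx=M[36]=15
mov [36], esi → M[36]=34
after shr eax, 4: eax=14>>4=0
after xor ebx, esi: ebx=7^34=37
after and ebx, esi: ebx=37&34=32
halt.

34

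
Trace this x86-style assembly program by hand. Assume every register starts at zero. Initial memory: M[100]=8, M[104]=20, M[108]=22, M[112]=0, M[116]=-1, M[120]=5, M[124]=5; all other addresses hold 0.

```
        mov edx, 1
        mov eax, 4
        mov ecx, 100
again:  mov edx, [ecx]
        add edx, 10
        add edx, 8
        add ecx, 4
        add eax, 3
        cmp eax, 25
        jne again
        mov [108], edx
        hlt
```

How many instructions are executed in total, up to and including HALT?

edx=1
eax=4
ecx=100
edx=M[100]=8
edx=8+10=18
edx=18+8=26
ecx=100+4=104
eax=4+3=7
cmp eax, 25  (cmp 7,25)
jne again: taken
edx=M[104]=20
edx=20+10=30
edx=30+8=38
ecx=104+4=108
eax=7+3=10
cmp eax, 25  (cmp 10,25)
jne again: taken
edx=M[108]=22
edx=22+10=32
edx=32+8=40
ecx=108+4=112
eax=10+3=13
cmp eax, 25  (cmp 13,25)
jne again: taken
edx=M[112]=0
edx=0+10=10
edx=10+8=18
ecx=112+4=116
eax=13+3=16
cmp eax, 25  (cmp 16,25)
jne again: taken
edx=M[116]=-1
edx=(-1)+10=9
edx=9+8=17
ecx=116+4=120
eax=16+3=19
cmp eax, 25  (cmp 19,25)
jne again: taken
edx=M[120]=5
edx=5+10=15
edx=15+8=23
ecx=120+4=124
eax=19+3=22
cmp eax, 25  (cmp 22,25)
jne again: taken
edx=M[124]=5
edx=5+10=15
edx=15+8=23
ecx=124+4=128
eax=22+3=25
cmp eax, 25  (cmp 25,25)
jne again: not taken
mov [108], edx → M[108]=23
halt.
Total executed instructions: 54.

54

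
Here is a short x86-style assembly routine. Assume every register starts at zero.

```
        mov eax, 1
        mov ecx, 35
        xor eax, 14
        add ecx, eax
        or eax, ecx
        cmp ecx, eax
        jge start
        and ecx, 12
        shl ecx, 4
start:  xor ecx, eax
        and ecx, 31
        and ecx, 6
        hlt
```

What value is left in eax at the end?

63

eax=1
ecx=35
eax=1^14=15
ecx=35+15=50
eax=15|50=63
cmp ecx, eax  (cmp 50,63)
jge start: not taken
ecx=50&12=0
ecx=0<<4=0
ecx=0^63=63
ecx=63&31=31
ecx=31&6=6
halt.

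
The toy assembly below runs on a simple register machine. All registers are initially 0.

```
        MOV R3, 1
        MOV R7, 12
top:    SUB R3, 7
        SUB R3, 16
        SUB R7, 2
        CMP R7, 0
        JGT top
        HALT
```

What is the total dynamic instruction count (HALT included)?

R3=1
R7=12
R3=1-7=-6
R3=(-6)-16=-22
R7=12-2=10
CMP R7, 0  (cmp 10,0)
JGT top: taken
R3=(-22)-7=-29
R3=(-29)-16=-45
R7=10-2=8
CMP R7, 0  (cmp 8,0)
JGT top: taken
R3=(-45)-7=-52
R3=(-52)-16=-68
R7=8-2=6
CMP R7, 0  (cmp 6,0)
JGT top: taken
R3=(-68)-7=-75
R3=(-75)-16=-91
R7=6-2=4
CMP R7, 0  (cmp 4,0)
JGT top: taken
R3=(-91)-7=-98
R3=(-98)-16=-114
R7=4-2=2
CMP R7, 0  (cmp 2,0)
JGT top: taken
R3=(-114)-7=-121
R3=(-121)-16=-137
R7=2-2=0
CMP R7, 0  (cmp 0,0)
JGT top: not taken
halt.
Total executed instructions: 33.

33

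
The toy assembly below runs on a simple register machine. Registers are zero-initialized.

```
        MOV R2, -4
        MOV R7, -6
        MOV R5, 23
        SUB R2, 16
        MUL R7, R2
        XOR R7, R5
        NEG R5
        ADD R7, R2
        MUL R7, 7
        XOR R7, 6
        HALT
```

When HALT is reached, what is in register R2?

MOV R2, -4 → R2=-4
MOV R7, -6 → R7=-6
MOV R5, 23 → R5=23
SUB R2, 16 → R2=(-4)-16=-20
MUL R7, R2 → R7=(-6)*(-20)=120
XOR R7, R5 → R7=120^23=111
NEG R5 → R5=-(23)=-23
ADD R7, R2 → R7=111+(-20)=91
MUL R7, 7 → R7=91*7=637
XOR R7, 6 → R7=637^6=635
halt.

-20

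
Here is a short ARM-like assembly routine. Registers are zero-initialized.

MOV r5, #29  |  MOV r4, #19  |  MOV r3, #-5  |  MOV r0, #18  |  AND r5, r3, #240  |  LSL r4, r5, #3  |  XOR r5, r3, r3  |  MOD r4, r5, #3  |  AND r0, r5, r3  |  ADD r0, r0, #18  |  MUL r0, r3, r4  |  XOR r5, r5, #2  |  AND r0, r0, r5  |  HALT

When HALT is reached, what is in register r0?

MOV r5, #29 → r5=29
MOV r4, #19 → r4=19
MOV r3, #-5 → r3=-5
MOV r0, #18 → r0=18
AND r5, r3, #240 → r5=(-5)&240=240
LSL r4, r5, #3 → r4=240<<3=1920
XOR r5, r3, r3 → r5=(-5)^(-5)=0
MOD r4, r5, #3 → r4=0%3=0
AND r0, r5, r3 → r0=0&(-5)=0
ADD r0, r0, #18 → r0=0+18=18
MUL r0, r3, r4 → r0=(-5)*0=0
XOR r5, r5, #2 → r5=0^2=2
AND r0, r0, r5 → r0=0&2=0
halt.

0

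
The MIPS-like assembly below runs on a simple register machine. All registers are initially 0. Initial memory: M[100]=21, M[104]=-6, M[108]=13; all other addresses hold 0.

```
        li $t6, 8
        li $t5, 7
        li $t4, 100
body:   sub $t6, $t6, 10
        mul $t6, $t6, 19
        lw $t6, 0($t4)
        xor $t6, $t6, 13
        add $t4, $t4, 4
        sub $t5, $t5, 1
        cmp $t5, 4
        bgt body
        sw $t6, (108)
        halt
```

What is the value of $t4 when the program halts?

li $t6, 8 → $t6=8
li $t5, 7 → $t5=7
li $t4, 100 → $t4=100
sub $t6, $t6, 10 → $t6=8-10=-2
mul $t6, $t6, 19 → $t6=(-2)*19=-38
lw $t6, 0($t4) → $t6=M[100]=21
xor $t6, $t6, 13 → $t6=21^13=24
add $t4, $t4, 4 → $t4=100+4=104
sub $t5, $t5, 1 → $t5=7-1=6
cmp $t5, 4  (cmp 6,4)
bgt body: taken
sub $t6, $t6, 10 → $t6=24-10=14
mul $t6, $t6, 19 → $t6=14*19=266
lw $t6, 0($t4) → $t6=M[104]=-6
xor $t6, $t6, 13 → $t6=(-6)^13=-9
add $t4, $t4, 4 → $t4=104+4=108
sub $t5, $t5, 1 → $t5=6-1=5
cmp $t5, 4  (cmp 5,4)
bgt body: taken
sub $t6, $t6, 10 → $t6=(-9)-10=-19
mul $t6, $t6, 19 → $t6=(-19)*19=-361
lw $t6, 0($t4) → $t6=M[108]=13
xor $t6, $t6, 13 → $t6=13^13=0
add $t4, $t4, 4 → $t4=108+4=112
sub $t5, $t5, 1 → $t5=5-1=4
cmp $t5, 4  (cmp 4,4)
bgt body: not taken
sw $t6, (108) → M[108]=0
halt.

112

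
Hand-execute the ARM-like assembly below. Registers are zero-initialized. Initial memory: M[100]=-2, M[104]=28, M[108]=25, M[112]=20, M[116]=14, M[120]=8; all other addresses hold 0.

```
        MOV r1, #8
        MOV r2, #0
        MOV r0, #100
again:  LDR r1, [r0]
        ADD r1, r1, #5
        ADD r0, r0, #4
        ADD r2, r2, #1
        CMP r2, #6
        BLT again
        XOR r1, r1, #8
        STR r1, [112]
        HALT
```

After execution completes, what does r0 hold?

MOV r1, #8 → r1=8
MOV r2, #0 → r2=0
MOV r0, #100 → r0=100
LDR r1, [r0] → r1=M[100]=-2
ADD r1, r1, #5 → r1=(-2)+5=3
ADD r0, r0, #4 → r0=100+4=104
ADD r2, r2, #1 → r2=0+1=1
CMP r2, #6  (cmp 1,6)
BLT again: taken
LDR r1, [r0] → r1=M[104]=28
ADD r1, r1, #5 → r1=28+5=33
ADD r0, r0, #4 → r0=104+4=108
ADD r2, r2, #1 → r2=1+1=2
CMP r2, #6  (cmp 2,6)
BLT again: taken
LDR r1, [r0] → r1=M[108]=25
ADD r1, r1, #5 → r1=25+5=30
ADD r0, r0, #4 → r0=108+4=112
ADD r2, r2, #1 → r2=2+1=3
CMP r2, #6  (cmp 3,6)
BLT again: taken
LDR r1, [r0] → r1=M[112]=20
ADD r1, r1, #5 → r1=20+5=25
ADD r0, r0, #4 → r0=112+4=116
ADD r2, r2, #1 → r2=3+1=4
CMP r2, #6  (cmp 4,6)
BLT again: taken
LDR r1, [r0] → r1=M[116]=14
ADD r1, r1, #5 → r1=14+5=19
ADD r0, r0, #4 → r0=116+4=120
ADD r2, r2, #1 → r2=4+1=5
CMP r2, #6  (cmp 5,6)
BLT again: taken
LDR r1, [r0] → r1=M[120]=8
ADD r1, r1, #5 → r1=8+5=13
ADD r0, r0, #4 → r0=120+4=124
ADD r2, r2, #1 → r2=5+1=6
CMP r2, #6  (cmp 6,6)
BLT again: not taken
XOR r1, r1, #8 → r1=13^8=5
STR r1, [112] → M[112]=5
halt.

124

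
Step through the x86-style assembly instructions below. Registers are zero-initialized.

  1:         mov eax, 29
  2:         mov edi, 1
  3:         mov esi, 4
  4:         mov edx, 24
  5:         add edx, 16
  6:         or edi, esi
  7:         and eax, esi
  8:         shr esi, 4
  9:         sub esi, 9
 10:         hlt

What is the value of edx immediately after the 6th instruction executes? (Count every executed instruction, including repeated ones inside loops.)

40

after mov eax, 29: eax=29
after mov edi, 1: edi=1
after mov esi, 4: esi=4
after mov edx, 24: edx=24
after add edx, 16: edx=24+16=40
after or edi, esi: edi=1|4=5
After step 6: edx = 40.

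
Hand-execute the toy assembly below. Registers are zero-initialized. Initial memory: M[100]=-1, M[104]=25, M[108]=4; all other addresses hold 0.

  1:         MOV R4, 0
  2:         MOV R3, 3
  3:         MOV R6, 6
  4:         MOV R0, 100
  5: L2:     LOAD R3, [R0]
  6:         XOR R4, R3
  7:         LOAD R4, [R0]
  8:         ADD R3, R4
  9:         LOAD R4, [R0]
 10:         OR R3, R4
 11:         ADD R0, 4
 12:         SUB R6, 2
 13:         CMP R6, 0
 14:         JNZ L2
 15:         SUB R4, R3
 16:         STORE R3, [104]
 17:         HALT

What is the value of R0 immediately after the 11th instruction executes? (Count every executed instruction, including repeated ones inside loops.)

104

after MOV R4, 0: R4=0
after MOV R3, 3: R3=3
after MOV R6, 6: R6=6
after MOV R0, 100: R0=100
after LOAD R3, [R0]: R3=M[100]=-1
after XOR R4, R3: R4=0^(-1)=-1
after LOAD R4, [R0]: R4=M[100]=-1
after ADD R3, R4: R3=(-1)+(-1)=-2
after LOAD R4, [R0]: R4=M[100]=-1
after OR R3, R4: R3=(-2)|(-1)=-1
after ADD R0, 4: R0=100+4=104
After step 11: R0 = 104.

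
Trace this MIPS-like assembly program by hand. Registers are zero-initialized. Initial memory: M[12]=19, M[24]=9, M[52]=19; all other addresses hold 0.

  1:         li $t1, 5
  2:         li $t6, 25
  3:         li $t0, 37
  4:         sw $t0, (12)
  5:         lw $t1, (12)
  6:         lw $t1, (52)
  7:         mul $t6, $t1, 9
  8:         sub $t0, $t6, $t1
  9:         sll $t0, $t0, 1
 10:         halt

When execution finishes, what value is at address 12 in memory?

after li $t1, 5: $t1=5
after li $t6, 25: $t6=25
after li $t0, 37: $t0=37
sw $t0, (12) → M[12]=37
after lw $t1, (12): $t1=M[12]=37
after lw $t1, (52): $t1=M[52]=19
after mul $t6, $t1, 9: $t6=19*9=171
after sub $t0, $t6, $t1: $t0=171-19=152
after sll $t0, $t0, 1: $t0=152<<1=304
halt.

37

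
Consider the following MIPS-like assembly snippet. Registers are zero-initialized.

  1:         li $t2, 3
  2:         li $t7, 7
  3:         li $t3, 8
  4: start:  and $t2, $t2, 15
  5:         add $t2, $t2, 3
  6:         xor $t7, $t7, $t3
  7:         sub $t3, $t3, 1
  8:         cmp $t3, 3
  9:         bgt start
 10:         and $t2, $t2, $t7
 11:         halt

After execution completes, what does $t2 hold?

li $t2, 3 → $t2=3
li $t7, 7 → $t7=7
li $t3, 8 → $t3=8
and $t2, $t2, 15 → $t2=3&15=3
add $t2, $t2, 3 → $t2=3+3=6
xor $t7, $t7, $t3 → $t7=7^8=15
sub $t3, $t3, 1 → $t3=8-1=7
cmp $t3, 3  (cmp 7,3)
bgt start: taken
and $t2, $t2, 15 → $t2=6&15=6
add $t2, $t2, 3 → $t2=6+3=9
xor $t7, $t7, $t3 → $t7=15^7=8
sub $t3, $t3, 1 → $t3=7-1=6
cmp $t3, 3  (cmp 6,3)
bgt start: taken
and $t2, $t2, 15 → $t2=9&15=9
add $t2, $t2, 3 → $t2=9+3=12
xor $t7, $t7, $t3 → $t7=8^6=14
sub $t3, $t3, 1 → $t3=6-1=5
cmp $t3, 3  (cmp 5,3)
bgt start: taken
and $t2, $t2, 15 → $t2=12&15=12
add $t2, $t2, 3 → $t2=12+3=15
xor $t7, $t7, $t3 → $t7=14^5=11
sub $t3, $t3, 1 → $t3=5-1=4
cmp $t3, 3  (cmp 4,3)
bgt start: taken
and $t2, $t2, 15 → $t2=15&15=15
add $t2, $t2, 3 → $t2=15+3=18
xor $t7, $t7, $t3 → $t7=11^4=15
sub $t3, $t3, 1 → $t3=4-1=3
cmp $t3, 3  (cmp 3,3)
bgt start: not taken
and $t2, $t2, $t7 → $t2=18&15=2
halt.

2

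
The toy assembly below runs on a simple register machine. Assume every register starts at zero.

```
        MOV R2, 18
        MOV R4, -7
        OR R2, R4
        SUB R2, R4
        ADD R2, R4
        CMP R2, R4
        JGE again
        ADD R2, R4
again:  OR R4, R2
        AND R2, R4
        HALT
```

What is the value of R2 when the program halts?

-5

after MOV R2, 18: R2=18
after MOV R4, -7: R4=-7
after OR R2, R4: R2=18|(-7)=-5
after SUB R2, R4: R2=(-5)-(-7)=2
after ADD R2, R4: R2=2+(-7)=-5
CMP R2, R4  (cmp -5,-7)
JGE again: taken
after OR R4, R2: R4=(-7)|(-5)=-5
after AND R2, R4: R2=(-5)&(-5)=-5
halt.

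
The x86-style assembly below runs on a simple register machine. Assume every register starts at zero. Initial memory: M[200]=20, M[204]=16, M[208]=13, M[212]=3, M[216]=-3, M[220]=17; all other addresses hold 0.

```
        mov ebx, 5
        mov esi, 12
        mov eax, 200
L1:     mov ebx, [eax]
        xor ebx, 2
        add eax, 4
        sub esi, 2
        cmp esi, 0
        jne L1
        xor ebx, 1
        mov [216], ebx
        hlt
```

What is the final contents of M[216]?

mov ebx, 5 → ebx=5
mov esi, 12 → esi=12
mov eax, 200 → eax=200
mov ebx, [eax] → ebx=M[200]=20
xor ebx, 2 → ebx=20^2=22
add eax, 4 → eax=200+4=204
sub esi, 2 → esi=12-2=10
cmp esi, 0  (cmp 10,0)
jne L1: taken
mov ebx, [eax] → ebx=M[204]=16
xor ebx, 2 → ebx=16^2=18
add eax, 4 → eax=204+4=208
sub esi, 2 → esi=10-2=8
cmp esi, 0  (cmp 8,0)
jne L1: taken
mov ebx, [eax] → ebx=M[208]=13
xor ebx, 2 → ebx=13^2=15
add eax, 4 → eax=208+4=212
sub esi, 2 → esi=8-2=6
cmp esi, 0  (cmp 6,0)
jne L1: taken
mov ebx, [eax] → ebx=M[212]=3
xor ebx, 2 → ebx=3^2=1
add eax, 4 → eax=212+4=216
sub esi, 2 → esi=6-2=4
cmp esi, 0  (cmp 4,0)
jne L1: taken
mov ebx, [eax] → ebx=M[216]=-3
xor ebx, 2 → ebx=(-3)^2=-1
add eax, 4 → eax=216+4=220
sub esi, 2 → esi=4-2=2
cmp esi, 0  (cmp 2,0)
jne L1: taken
mov ebx, [eax] → ebx=M[220]=17
xor ebx, 2 → ebx=17^2=19
add eax, 4 → eax=220+4=224
sub esi, 2 → esi=2-2=0
cmp esi, 0  (cmp 0,0)
jne L1: not taken
xor ebx, 1 → ebx=19^1=18
mov [216], ebx → M[216]=18
halt.

18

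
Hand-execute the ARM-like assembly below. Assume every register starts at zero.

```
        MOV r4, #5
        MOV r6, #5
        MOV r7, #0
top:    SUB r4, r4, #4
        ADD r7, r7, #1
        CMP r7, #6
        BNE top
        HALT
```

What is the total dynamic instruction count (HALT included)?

r4=5
r6=5
r7=0
r4=5-4=1
r7=0+1=1
CMP r7, #6  (cmp 1,6)
BNE top: taken
r4=1-4=-3
r7=1+1=2
CMP r7, #6  (cmp 2,6)
BNE top: taken
r4=(-3)-4=-7
r7=2+1=3
CMP r7, #6  (cmp 3,6)
BNE top: taken
r4=(-7)-4=-11
r7=3+1=4
CMP r7, #6  (cmp 4,6)
BNE top: taken
r4=(-11)-4=-15
r7=4+1=5
CMP r7, #6  (cmp 5,6)
BNE top: taken
r4=(-15)-4=-19
r7=5+1=6
CMP r7, #6  (cmp 6,6)
BNE top: not taken
halt.
Total executed instructions: 28.

28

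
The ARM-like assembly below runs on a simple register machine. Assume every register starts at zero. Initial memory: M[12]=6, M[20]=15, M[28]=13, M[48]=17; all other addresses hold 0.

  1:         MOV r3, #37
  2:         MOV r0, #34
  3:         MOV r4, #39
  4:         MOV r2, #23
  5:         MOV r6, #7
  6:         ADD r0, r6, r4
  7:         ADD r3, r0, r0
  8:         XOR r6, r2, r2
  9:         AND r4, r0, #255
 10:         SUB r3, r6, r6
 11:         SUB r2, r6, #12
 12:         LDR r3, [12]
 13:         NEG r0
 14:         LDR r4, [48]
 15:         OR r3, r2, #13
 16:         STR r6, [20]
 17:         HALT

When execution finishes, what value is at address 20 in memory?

0

r3=37
r0=34
r4=39
r2=23
r6=7
r0=7+39=46
r3=46+46=92
r6=23^23=0
r4=46&255=46
r3=0-0=0
r2=0-12=-12
r3=M[12]=6
r0=-(46)=-46
r4=M[48]=17
r3=(-12)|13=-3
STR r6, [20] → M[20]=0
halt.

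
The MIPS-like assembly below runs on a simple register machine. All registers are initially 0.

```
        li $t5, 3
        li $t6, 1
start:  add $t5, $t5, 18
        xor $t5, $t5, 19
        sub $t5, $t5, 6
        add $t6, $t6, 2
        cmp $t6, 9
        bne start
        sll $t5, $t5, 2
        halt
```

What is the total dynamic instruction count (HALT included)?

after li $t5, 3: $t5=3
after li $t6, 1: $t6=1
after add $t5, $t5, 18: $t5=3+18=21
after xor $t5, $t5, 19: $t5=21^19=6
after sub $t5, $t5, 6: $t5=6-6=0
after add $t6, $t6, 2: $t6=1+2=3
cmp $t6, 9  (cmp 3,9)
bne start: taken
after add $t5, $t5, 18: $t5=0+18=18
after xor $t5, $t5, 19: $t5=18^19=1
after sub $t5, $t5, 6: $t5=1-6=-5
after add $t6, $t6, 2: $t6=3+2=5
cmp $t6, 9  (cmp 5,9)
bne start: taken
after add $t5, $t5, 18: $t5=(-5)+18=13
after xor $t5, $t5, 19: $t5=13^19=30
after sub $t5, $t5, 6: $t5=30-6=24
after add $t6, $t6, 2: $t6=5+2=7
cmp $t6, 9  (cmp 7,9)
bne start: taken
after add $t5, $t5, 18: $t5=24+18=42
after xor $t5, $t5, 19: $t5=42^19=57
after sub $t5, $t5, 6: $t5=57-6=51
after add $t6, $t6, 2: $t6=7+2=9
cmp $t6, 9  (cmp 9,9)
bne start: not taken
after sll $t5, $t5, 2: $t5=51<<2=204
halt.
Total executed instructions: 28.

28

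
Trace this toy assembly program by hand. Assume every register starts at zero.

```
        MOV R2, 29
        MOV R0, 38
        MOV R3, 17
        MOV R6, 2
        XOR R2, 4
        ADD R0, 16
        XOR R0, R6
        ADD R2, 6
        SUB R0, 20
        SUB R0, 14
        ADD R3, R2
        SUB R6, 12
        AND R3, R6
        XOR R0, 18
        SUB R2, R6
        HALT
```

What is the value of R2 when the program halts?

41

MOV R2, 29 → R2=29
MOV R0, 38 → R0=38
MOV R3, 17 → R3=17
MOV R6, 2 → R6=2
XOR R2, 4 → R2=29^4=25
ADD R0, 16 → R0=38+16=54
XOR R0, R6 → R0=54^2=52
ADD R2, 6 → R2=25+6=31
SUB R0, 20 → R0=52-20=32
SUB R0, 14 → R0=32-14=18
ADD R3, R2 → R3=17+31=48
SUB R6, 12 → R6=2-12=-10
AND R3, R6 → R3=48&(-10)=48
XOR R0, 18 → R0=18^18=0
SUB R2, R6 → R2=31-(-10)=41
halt.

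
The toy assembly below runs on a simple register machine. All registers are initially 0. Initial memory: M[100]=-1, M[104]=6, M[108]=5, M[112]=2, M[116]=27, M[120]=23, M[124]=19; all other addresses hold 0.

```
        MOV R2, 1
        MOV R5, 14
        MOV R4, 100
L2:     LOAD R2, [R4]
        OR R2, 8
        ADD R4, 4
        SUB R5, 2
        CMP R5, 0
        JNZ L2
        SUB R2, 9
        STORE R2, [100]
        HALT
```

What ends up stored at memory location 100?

18

MOV R2, 1 → R2=1
MOV R5, 14 → R5=14
MOV R4, 100 → R4=100
LOAD R2, [R4] → R2=M[100]=-1
OR R2, 8 → R2=(-1)|8=-1
ADD R4, 4 → R4=100+4=104
SUB R5, 2 → R5=14-2=12
CMP R5, 0  (cmp 12,0)
JNZ L2: taken
LOAD R2, [R4] → R2=M[104]=6
OR R2, 8 → R2=6|8=14
ADD R4, 4 → R4=104+4=108
SUB R5, 2 → R5=12-2=10
CMP R5, 0  (cmp 10,0)
JNZ L2: taken
LOAD R2, [R4] → R2=M[108]=5
OR R2, 8 → R2=5|8=13
ADD R4, 4 → R4=108+4=112
SUB R5, 2 → R5=10-2=8
CMP R5, 0  (cmp 8,0)
JNZ L2: taken
LOAD R2, [R4] → R2=M[112]=2
OR R2, 8 → R2=2|8=10
ADD R4, 4 → R4=112+4=116
SUB R5, 2 → R5=8-2=6
CMP R5, 0  (cmp 6,0)
JNZ L2: taken
LOAD R2, [R4] → R2=M[116]=27
OR R2, 8 → R2=27|8=27
ADD R4, 4 → R4=116+4=120
SUB R5, 2 → R5=6-2=4
CMP R5, 0  (cmp 4,0)
JNZ L2: taken
LOAD R2, [R4] → R2=M[120]=23
OR R2, 8 → R2=23|8=31
ADD R4, 4 → R4=120+4=124
SUB R5, 2 → R5=4-2=2
CMP R5, 0  (cmp 2,0)
JNZ L2: taken
LOAD R2, [R4] → R2=M[124]=19
OR R2, 8 → R2=19|8=27
ADD R4, 4 → R4=124+4=128
SUB R5, 2 → R5=2-2=0
CMP R5, 0  (cmp 0,0)
JNZ L2: not taken
SUB R2, 9 → R2=27-9=18
STORE R2, [100] → M[100]=18
halt.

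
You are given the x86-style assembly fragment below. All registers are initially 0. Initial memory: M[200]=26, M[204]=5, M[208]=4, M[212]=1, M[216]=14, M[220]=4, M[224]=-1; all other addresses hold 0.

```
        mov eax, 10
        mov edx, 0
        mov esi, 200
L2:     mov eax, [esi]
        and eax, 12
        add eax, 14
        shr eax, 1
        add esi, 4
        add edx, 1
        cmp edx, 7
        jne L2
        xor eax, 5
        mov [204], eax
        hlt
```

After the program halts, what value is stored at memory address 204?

8

mov eax, 10 → eax=10
mov edx, 0 → edx=0
mov esi, 200 → esi=200
mov eax, [esi] → eax=M[200]=26
and eax, 12 → eax=26&12=8
add eax, 14 → eax=8+14=22
shr eax, 1 → eax=22>>1=11
add esi, 4 → esi=200+4=204
add edx, 1 → edx=0+1=1
cmp edx, 7  (cmp 1,7)
jne L2: taken
mov eax, [esi] → eax=M[204]=5
and eax, 12 → eax=5&12=4
add eax, 14 → eax=4+14=18
shr eax, 1 → eax=18>>1=9
add esi, 4 → esi=204+4=208
add edx, 1 → edx=1+1=2
cmp edx, 7  (cmp 2,7)
jne L2: taken
mov eax, [esi] → eax=M[208]=4
and eax, 12 → eax=4&12=4
add eax, 14 → eax=4+14=18
shr eax, 1 → eax=18>>1=9
add esi, 4 → esi=208+4=212
add edx, 1 → edx=2+1=3
cmp edx, 7  (cmp 3,7)
jne L2: taken
mov eax, [esi] → eax=M[212]=1
and eax, 12 → eax=1&12=0
add eax, 14 → eax=0+14=14
shr eax, 1 → eax=14>>1=7
add esi, 4 → esi=212+4=216
add edx, 1 → edx=3+1=4
cmp edx, 7  (cmp 4,7)
jne L2: taken
mov eax, [esi] → eax=M[216]=14
and eax, 12 → eax=14&12=12
add eax, 14 → eax=12+14=26
shr eax, 1 → eax=26>>1=13
add esi, 4 → esi=216+4=220
add edx, 1 → edx=4+1=5
cmp edx, 7  (cmp 5,7)
jne L2: taken
mov eax, [esi] → eax=M[220]=4
and eax, 12 → eax=4&12=4
add eax, 14 → eax=4+14=18
shr eax, 1 → eax=18>>1=9
add esi, 4 → esi=220+4=224
add edx, 1 → edx=5+1=6
cmp edx, 7  (cmp 6,7)
jne L2: taken
mov eax, [esi] → eax=M[224]=-1
and eax, 12 → eax=(-1)&12=12
add eax, 14 → eax=12+14=26
shr eax, 1 → eax=26>>1=13
add esi, 4 → esi=224+4=228
add edx, 1 → edx=6+1=7
cmp edx, 7  (cmp 7,7)
jne L2: not taken
xor eax, 5 → eax=13^5=8
mov [204], eax → M[204]=8
halt.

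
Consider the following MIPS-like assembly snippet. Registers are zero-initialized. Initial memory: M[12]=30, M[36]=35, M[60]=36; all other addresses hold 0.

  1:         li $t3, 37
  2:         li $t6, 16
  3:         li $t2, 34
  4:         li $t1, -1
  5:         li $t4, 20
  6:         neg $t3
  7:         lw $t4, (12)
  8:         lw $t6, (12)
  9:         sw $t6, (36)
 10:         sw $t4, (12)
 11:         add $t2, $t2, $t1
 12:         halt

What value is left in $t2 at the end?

$t3=37
$t6=16
$t2=34
$t1=-1
$t4=20
$t3=-(37)=-37
$t4=M[12]=30
$t6=M[12]=30
sw $t6, (36) → M[36]=30
sw $t4, (12) → M[12]=30
$t2=34+(-1)=33
halt.

33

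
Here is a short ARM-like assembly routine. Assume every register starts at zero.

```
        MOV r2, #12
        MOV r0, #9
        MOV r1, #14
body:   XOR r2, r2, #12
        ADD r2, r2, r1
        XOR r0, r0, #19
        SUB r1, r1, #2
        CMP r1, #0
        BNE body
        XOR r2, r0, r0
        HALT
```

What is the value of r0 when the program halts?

after MOV r2, #12: r2=12
after MOV r0, #9: r0=9
after MOV r1, #14: r1=14
after XOR r2, r2, #12: r2=12^12=0
after ADD r2, r2, r1: r2=0+14=14
after XOR r0, r0, #19: r0=9^19=26
after SUB r1, r1, #2: r1=14-2=12
CMP r1, #0  (cmp 12,0)
BNE body: taken
after XOR r2, r2, #12: r2=14^12=2
after ADD r2, r2, r1: r2=2+12=14
after XOR r0, r0, #19: r0=26^19=9
after SUB r1, r1, #2: r1=12-2=10
CMP r1, #0  (cmp 10,0)
BNE body: taken
after XOR r2, r2, #12: r2=14^12=2
after ADD r2, r2, r1: r2=2+10=12
after XOR r0, r0, #19: r0=9^19=26
after SUB r1, r1, #2: r1=10-2=8
CMP r1, #0  (cmp 8,0)
BNE body: taken
after XOR r2, r2, #12: r2=12^12=0
after ADD r2, r2, r1: r2=0+8=8
after XOR r0, r0, #19: r0=26^19=9
after SUB r1, r1, #2: r1=8-2=6
CMP r1, #0  (cmp 6,0)
BNE body: taken
after XOR r2, r2, #12: r2=8^12=4
after ADD r2, r2, r1: r2=4+6=10
after XOR r0, r0, #19: r0=9^19=26
after SUB r1, r1, #2: r1=6-2=4
CMP r1, #0  (cmp 4,0)
BNE body: taken
after XOR r2, r2, #12: r2=10^12=6
after ADD r2, r2, r1: r2=6+4=10
after XOR r0, r0, #19: r0=26^19=9
after SUB r1, r1, #2: r1=4-2=2
CMP r1, #0  (cmp 2,0)
BNE body: taken
after XOR r2, r2, #12: r2=10^12=6
after ADD r2, r2, r1: r2=6+2=8
after XOR r0, r0, #19: r0=9^19=26
after SUB r1, r1, #2: r1=2-2=0
CMP r1, #0  (cmp 0,0)
BNE body: not taken
after XOR r2, r0, r0: r2=26^26=0
halt.

26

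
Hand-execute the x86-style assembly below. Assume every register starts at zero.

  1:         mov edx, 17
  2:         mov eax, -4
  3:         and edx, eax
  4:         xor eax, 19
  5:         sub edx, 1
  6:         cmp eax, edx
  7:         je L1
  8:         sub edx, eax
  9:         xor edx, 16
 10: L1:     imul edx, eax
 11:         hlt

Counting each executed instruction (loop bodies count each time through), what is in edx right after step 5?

mov edx, 17 → edx=17
mov eax, -4 → eax=-4
and edx, eax → edx=17&(-4)=16
xor eax, 19 → eax=(-4)^19=-17
sub edx, 1 → edx=16-1=15
After step 5: edx = 15.

15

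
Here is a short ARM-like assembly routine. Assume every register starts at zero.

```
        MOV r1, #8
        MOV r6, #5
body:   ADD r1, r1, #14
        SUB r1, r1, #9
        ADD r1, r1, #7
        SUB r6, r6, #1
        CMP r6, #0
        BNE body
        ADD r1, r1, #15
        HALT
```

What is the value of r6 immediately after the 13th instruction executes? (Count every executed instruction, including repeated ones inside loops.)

after MOV r1, #8: r1=8
after MOV r6, #5: r6=5
after ADD r1, r1, #14: r1=8+14=22
after SUB r1, r1, #9: r1=22-9=13
after ADD r1, r1, #7: r1=13+7=20
after SUB r6, r6, #1: r6=5-1=4
CMP r6, #0  (cmp 4,0)
BNE body: taken
after ADD r1, r1, #14: r1=20+14=34
after SUB r1, r1, #9: r1=34-9=25
after ADD r1, r1, #7: r1=25+7=32
after SUB r6, r6, #1: r6=4-1=3
CMP r6, #0  (cmp 3,0)
After step 13: r6 = 3.

3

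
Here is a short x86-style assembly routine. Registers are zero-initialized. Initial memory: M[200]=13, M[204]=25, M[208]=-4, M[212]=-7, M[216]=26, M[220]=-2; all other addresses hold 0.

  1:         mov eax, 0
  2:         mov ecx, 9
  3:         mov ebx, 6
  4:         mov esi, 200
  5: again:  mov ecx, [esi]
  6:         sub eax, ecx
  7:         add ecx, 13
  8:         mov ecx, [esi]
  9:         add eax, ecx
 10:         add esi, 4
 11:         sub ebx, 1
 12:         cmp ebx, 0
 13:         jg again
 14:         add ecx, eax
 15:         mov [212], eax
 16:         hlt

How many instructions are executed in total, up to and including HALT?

61

mov eax, 0 → eax=0
mov ecx, 9 → ecx=9
mov ebx, 6 → ebx=6
mov esi, 200 → esi=200
mov ecx, [esi] → ecx=M[200]=13
sub eax, ecx → eax=0-13=-13
add ecx, 13 → ecx=13+13=26
mov ecx, [esi] → ecx=M[200]=13
add eax, ecx → eax=(-13)+13=0
add esi, 4 → esi=200+4=204
sub ebx, 1 → ebx=6-1=5
cmp ebx, 0  (cmp 5,0)
jg again: taken
mov ecx, [esi] → ecx=M[204]=25
sub eax, ecx → eax=0-25=-25
add ecx, 13 → ecx=25+13=38
mov ecx, [esi] → ecx=M[204]=25
add eax, ecx → eax=(-25)+25=0
add esi, 4 → esi=204+4=208
sub ebx, 1 → ebx=5-1=4
cmp ebx, 0  (cmp 4,0)
jg again: taken
mov ecx, [esi] → ecx=M[208]=-4
sub eax, ecx → eax=0-(-4)=4
add ecx, 13 → ecx=(-4)+13=9
mov ecx, [esi] → ecx=M[208]=-4
add eax, ecx → eax=4+(-4)=0
add esi, 4 → esi=208+4=212
sub ebx, 1 → ebx=4-1=3
cmp ebx, 0  (cmp 3,0)
jg again: taken
mov ecx, [esi] → ecx=M[212]=-7
sub eax, ecx → eax=0-(-7)=7
add ecx, 13 → ecx=(-7)+13=6
mov ecx, [esi] → ecx=M[212]=-7
add eax, ecx → eax=7+(-7)=0
add esi, 4 → esi=212+4=216
sub ebx, 1 → ebx=3-1=2
cmp ebx, 0  (cmp 2,0)
jg again: taken
mov ecx, [esi] → ecx=M[216]=26
sub eax, ecx → eax=0-26=-26
add ecx, 13 → ecx=26+13=39
mov ecx, [esi] → ecx=M[216]=26
add eax, ecx → eax=(-26)+26=0
add esi, 4 → esi=216+4=220
sub ebx, 1 → ebx=2-1=1
cmp ebx, 0  (cmp 1,0)
jg again: taken
mov ecx, [esi] → ecx=M[220]=-2
sub eax, ecx → eax=0-(-2)=2
add ecx, 13 → ecx=(-2)+13=11
mov ecx, [esi] → ecx=M[220]=-2
add eax, ecx → eax=2+(-2)=0
add esi, 4 → esi=220+4=224
sub ebx, 1 → ebx=1-1=0
cmp ebx, 0  (cmp 0,0)
jg again: not taken
add ecx, eax → ecx=(-2)+0=-2
mov [212], eax → M[212]=0
halt.
Total executed instructions: 61.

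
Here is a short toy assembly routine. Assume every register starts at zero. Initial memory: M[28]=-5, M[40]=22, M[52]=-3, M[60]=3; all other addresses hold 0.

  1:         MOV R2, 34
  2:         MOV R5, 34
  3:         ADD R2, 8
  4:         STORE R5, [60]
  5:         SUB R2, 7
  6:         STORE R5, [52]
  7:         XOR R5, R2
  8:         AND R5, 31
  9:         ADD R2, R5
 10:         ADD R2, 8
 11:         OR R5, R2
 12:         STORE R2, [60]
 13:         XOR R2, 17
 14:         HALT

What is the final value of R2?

MOV R2, 34 → R2=34
MOV R5, 34 → R5=34
ADD R2, 8 → R2=34+8=42
STORE R5, [60] → M[60]=34
SUB R2, 7 → R2=42-7=35
STORE R5, [52] → M[52]=34
XOR R5, R2 → R5=34^35=1
AND R5, 31 → R5=1&31=1
ADD R2, R5 → R2=35+1=36
ADD R2, 8 → R2=36+8=44
OR R5, R2 → R5=1|44=45
STORE R2, [60] → M[60]=44
XOR R2, 17 → R2=44^17=61
halt.

61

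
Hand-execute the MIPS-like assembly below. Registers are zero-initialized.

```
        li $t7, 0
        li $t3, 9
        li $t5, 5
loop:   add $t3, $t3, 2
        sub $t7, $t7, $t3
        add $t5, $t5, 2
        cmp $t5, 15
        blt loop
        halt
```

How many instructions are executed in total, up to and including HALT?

li $t7, 0 → $t7=0
li $t3, 9 → $t3=9
li $t5, 5 → $t5=5
add $t3, $t3, 2 → $t3=9+2=11
sub $t7, $t7, $t3 → $t7=0-11=-11
add $t5, $t5, 2 → $t5=5+2=7
cmp $t5, 15  (cmp 7,15)
blt loop: taken
add $t3, $t3, 2 → $t3=11+2=13
sub $t7, $t7, $t3 → $t7=(-11)-13=-24
add $t5, $t5, 2 → $t5=7+2=9
cmp $t5, 15  (cmp 9,15)
blt loop: taken
add $t3, $t3, 2 → $t3=13+2=15
sub $t7, $t7, $t3 → $t7=(-24)-15=-39
add $t5, $t5, 2 → $t5=9+2=11
cmp $t5, 15  (cmp 11,15)
blt loop: taken
add $t3, $t3, 2 → $t3=15+2=17
sub $t7, $t7, $t3 → $t7=(-39)-17=-56
add $t5, $t5, 2 → $t5=11+2=13
cmp $t5, 15  (cmp 13,15)
blt loop: taken
add $t3, $t3, 2 → $t3=17+2=19
sub $t7, $t7, $t3 → $t7=(-56)-19=-75
add $t5, $t5, 2 → $t5=13+2=15
cmp $t5, 15  (cmp 15,15)
blt loop: not taken
halt.
Total executed instructions: 29.

29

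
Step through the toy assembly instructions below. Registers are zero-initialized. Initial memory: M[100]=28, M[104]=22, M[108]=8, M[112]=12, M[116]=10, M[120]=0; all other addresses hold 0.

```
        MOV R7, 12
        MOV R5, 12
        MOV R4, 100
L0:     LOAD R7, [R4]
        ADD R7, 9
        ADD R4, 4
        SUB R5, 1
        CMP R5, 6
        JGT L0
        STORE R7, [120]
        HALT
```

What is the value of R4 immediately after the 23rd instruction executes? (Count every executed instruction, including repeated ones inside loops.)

112

MOV R7, 12 → R7=12
MOV R5, 12 → R5=12
MOV R4, 100 → R4=100
LOAD R7, [R4] → R7=M[100]=28
ADD R7, 9 → R7=28+9=37
ADD R4, 4 → R4=100+4=104
SUB R5, 1 → R5=12-1=11
CMP R5, 6  (cmp 11,6)
JGT L0: taken
LOAD R7, [R4] → R7=M[104]=22
ADD R7, 9 → R7=22+9=31
ADD R4, 4 → R4=104+4=108
SUB R5, 1 → R5=11-1=10
CMP R5, 6  (cmp 10,6)
JGT L0: taken
LOAD R7, [R4] → R7=M[108]=8
ADD R7, 9 → R7=8+9=17
ADD R4, 4 → R4=108+4=112
SUB R5, 1 → R5=10-1=9
CMP R5, 6  (cmp 9,6)
JGT L0: taken
LOAD R7, [R4] → R7=M[112]=12
ADD R7, 9 → R7=12+9=21
After step 23: R4 = 112.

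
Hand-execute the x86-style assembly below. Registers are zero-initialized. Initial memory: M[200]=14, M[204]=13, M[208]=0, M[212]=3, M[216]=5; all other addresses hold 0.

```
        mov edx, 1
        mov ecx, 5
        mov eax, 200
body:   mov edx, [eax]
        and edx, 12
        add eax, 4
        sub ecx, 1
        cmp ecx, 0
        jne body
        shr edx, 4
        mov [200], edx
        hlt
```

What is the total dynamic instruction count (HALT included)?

36

after mov edx, 1: edx=1
after mov ecx, 5: ecx=5
after mov eax, 200: eax=200
after mov edx, [eax]: edx=M[200]=14
after and edx, 12: edx=14&12=12
after add eax, 4: eax=200+4=204
after sub ecx, 1: ecx=5-1=4
cmp ecx, 0  (cmp 4,0)
jne body: taken
after mov edx, [eax]: edx=M[204]=13
after and edx, 12: edx=13&12=12
after add eax, 4: eax=204+4=208
after sub ecx, 1: ecx=4-1=3
cmp ecx, 0  (cmp 3,0)
jne body: taken
after mov edx, [eax]: edx=M[208]=0
after and edx, 12: edx=0&12=0
after add eax, 4: eax=208+4=212
after sub ecx, 1: ecx=3-1=2
cmp ecx, 0  (cmp 2,0)
jne body: taken
after mov edx, [eax]: edx=M[212]=3
after and edx, 12: edx=3&12=0
after add eax, 4: eax=212+4=216
after sub ecx, 1: ecx=2-1=1
cmp ecx, 0  (cmp 1,0)
jne body: taken
after mov edx, [eax]: edx=M[216]=5
after and edx, 12: edx=5&12=4
after add eax, 4: eax=216+4=220
after sub ecx, 1: ecx=1-1=0
cmp ecx, 0  (cmp 0,0)
jne body: not taken
after shr edx, 4: edx=4>>4=0
mov [200], edx → M[200]=0
halt.
Total executed instructions: 36.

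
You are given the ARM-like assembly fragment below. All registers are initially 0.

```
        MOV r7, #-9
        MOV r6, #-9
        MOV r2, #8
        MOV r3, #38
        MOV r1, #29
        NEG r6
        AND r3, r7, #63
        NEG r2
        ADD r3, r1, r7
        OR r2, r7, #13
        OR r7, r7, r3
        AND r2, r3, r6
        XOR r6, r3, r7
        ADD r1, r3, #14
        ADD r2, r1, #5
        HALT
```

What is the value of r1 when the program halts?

MOV r7, #-9 → r7=-9
MOV r6, #-9 → r6=-9
MOV r2, #8 → r2=8
MOV r3, #38 → r3=38
MOV r1, #29 → r1=29
NEG r6 → r6=-(-9)=9
AND r3, r7, #63 → r3=(-9)&63=55
NEG r2 → r2=-(8)=-8
ADD r3, r1, r7 → r3=29+(-9)=20
OR r2, r7, #13 → r2=(-9)|13=-1
OR r7, r7, r3 → r7=(-9)|20=-9
AND r2, r3, r6 → r2=20&9=0
XOR r6, r3, r7 → r6=20^(-9)=-29
ADD r1, r3, #14 → r1=20+14=34
ADD r2, r1, #5 → r2=34+5=39
halt.

34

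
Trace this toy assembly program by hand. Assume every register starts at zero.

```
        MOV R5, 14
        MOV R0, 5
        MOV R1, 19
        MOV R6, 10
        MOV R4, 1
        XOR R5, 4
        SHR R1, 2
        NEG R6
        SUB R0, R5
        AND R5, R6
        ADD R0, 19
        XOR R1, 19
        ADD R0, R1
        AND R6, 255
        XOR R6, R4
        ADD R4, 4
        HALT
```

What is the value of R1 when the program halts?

MOV R5, 14 → R5=14
MOV R0, 5 → R0=5
MOV R1, 19 → R1=19
MOV R6, 10 → R6=10
MOV R4, 1 → R4=1
XOR R5, 4 → R5=14^4=10
SHR R1, 2 → R1=19>>2=4
NEG R6 → R6=-(10)=-10
SUB R0, R5 → R0=5-10=-5
AND R5, R6 → R5=10&(-10)=2
ADD R0, 19 → R0=(-5)+19=14
XOR R1, 19 → R1=4^19=23
ADD R0, R1 → R0=14+23=37
AND R6, 255 → R6=(-10)&255=246
XOR R6, R4 → R6=246^1=247
ADD R4, 4 → R4=1+4=5
halt.

23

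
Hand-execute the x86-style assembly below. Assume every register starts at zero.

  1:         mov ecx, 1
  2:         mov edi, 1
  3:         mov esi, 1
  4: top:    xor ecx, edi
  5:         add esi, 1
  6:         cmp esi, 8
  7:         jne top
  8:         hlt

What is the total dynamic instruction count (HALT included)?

ecx=1
edi=1
esi=1
ecx=1^1=0
esi=1+1=2
cmp esi, 8  (cmp 2,8)
jne top: taken
ecx=0^1=1
esi=2+1=3
cmp esi, 8  (cmp 3,8)
jne top: taken
ecx=1^1=0
esi=3+1=4
cmp esi, 8  (cmp 4,8)
jne top: taken
ecx=0^1=1
esi=4+1=5
cmp esi, 8  (cmp 5,8)
jne top: taken
ecx=1^1=0
esi=5+1=6
cmp esi, 8  (cmp 6,8)
jne top: taken
ecx=0^1=1
esi=6+1=7
cmp esi, 8  (cmp 7,8)
jne top: taken
ecx=1^1=0
esi=7+1=8
cmp esi, 8  (cmp 8,8)
jne top: not taken
halt.
Total executed instructions: 32.

32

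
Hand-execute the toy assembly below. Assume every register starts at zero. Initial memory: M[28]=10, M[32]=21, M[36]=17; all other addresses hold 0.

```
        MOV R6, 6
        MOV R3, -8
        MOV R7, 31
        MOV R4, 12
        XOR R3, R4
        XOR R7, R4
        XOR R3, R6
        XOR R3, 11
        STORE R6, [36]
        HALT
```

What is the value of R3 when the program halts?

-7

R6=6
R3=-8
R7=31
R4=12
R3=(-8)^12=-12
R7=31^12=19
R3=(-12)^6=-14
R3=(-14)^11=-7
STORE R6, [36] → M[36]=6
halt.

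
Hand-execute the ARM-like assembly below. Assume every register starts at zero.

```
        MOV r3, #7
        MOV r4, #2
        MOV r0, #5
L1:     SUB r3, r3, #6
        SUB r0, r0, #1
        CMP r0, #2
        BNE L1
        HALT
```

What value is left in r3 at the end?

-11

r3=7
r4=2
r0=5
r3=7-6=1
r0=5-1=4
CMP r0, #2  (cmp 4,2)
BNE L1: taken
r3=1-6=-5
r0=4-1=3
CMP r0, #2  (cmp 3,2)
BNE L1: taken
r3=(-5)-6=-11
r0=3-1=2
CMP r0, #2  (cmp 2,2)
BNE L1: not taken
halt.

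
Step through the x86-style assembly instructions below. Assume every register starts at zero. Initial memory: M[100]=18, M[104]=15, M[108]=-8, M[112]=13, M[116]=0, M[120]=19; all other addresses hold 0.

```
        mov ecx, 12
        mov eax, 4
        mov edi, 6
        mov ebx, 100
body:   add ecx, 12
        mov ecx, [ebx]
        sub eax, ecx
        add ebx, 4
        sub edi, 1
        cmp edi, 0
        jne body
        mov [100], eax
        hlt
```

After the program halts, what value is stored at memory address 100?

-53

mov ecx, 12 → ecx=12
mov eax, 4 → eax=4
mov edi, 6 → edi=6
mov ebx, 100 → ebx=100
add ecx, 12 → ecx=12+12=24
mov ecx, [ebx] → ecx=M[100]=18
sub eax, ecx → eax=4-18=-14
add ebx, 4 → ebx=100+4=104
sub edi, 1 → edi=6-1=5
cmp edi, 0  (cmp 5,0)
jne body: taken
add ecx, 12 → ecx=18+12=30
mov ecx, [ebx] → ecx=M[104]=15
sub eax, ecx → eax=(-14)-15=-29
add ebx, 4 → ebx=104+4=108
sub edi, 1 → edi=5-1=4
cmp edi, 0  (cmp 4,0)
jne body: taken
add ecx, 12 → ecx=15+12=27
mov ecx, [ebx] → ecx=M[108]=-8
sub eax, ecx → eax=(-29)-(-8)=-21
add ebx, 4 → ebx=108+4=112
sub edi, 1 → edi=4-1=3
cmp edi, 0  (cmp 3,0)
jne body: taken
add ecx, 12 → ecx=(-8)+12=4
mov ecx, [ebx] → ecx=M[112]=13
sub eax, ecx → eax=(-21)-13=-34
add ebx, 4 → ebx=112+4=116
sub edi, 1 → edi=3-1=2
cmp edi, 0  (cmp 2,0)
jne body: taken
add ecx, 12 → ecx=13+12=25
mov ecx, [ebx] → ecx=M[116]=0
sub eax, ecx → eax=(-34)-0=-34
add ebx, 4 → ebx=116+4=120
sub edi, 1 → edi=2-1=1
cmp edi, 0  (cmp 1,0)
jne body: taken
add ecx, 12 → ecx=0+12=12
mov ecx, [ebx] → ecx=M[120]=19
sub eax, ecx → eax=(-34)-19=-53
add ebx, 4 → ebx=120+4=124
sub edi, 1 → edi=1-1=0
cmp edi, 0  (cmp 0,0)
jne body: not taken
mov [100], eax → M[100]=-53
halt.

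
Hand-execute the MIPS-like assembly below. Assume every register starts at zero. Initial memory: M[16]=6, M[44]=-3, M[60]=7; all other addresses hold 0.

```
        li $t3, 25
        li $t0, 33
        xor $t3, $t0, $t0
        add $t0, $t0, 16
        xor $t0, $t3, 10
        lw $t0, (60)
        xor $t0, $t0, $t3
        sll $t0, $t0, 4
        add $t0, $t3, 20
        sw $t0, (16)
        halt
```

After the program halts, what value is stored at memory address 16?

li $t3, 25 → $t3=25
li $t0, 33 → $t0=33
xor $t3, $t0, $t0 → $t3=33^33=0
add $t0, $t0, 16 → $t0=33+16=49
xor $t0, $t3, 10 → $t0=0^10=10
lw $t0, (60) → $t0=M[60]=7
xor $t0, $t0, $t3 → $t0=7^0=7
sll $t0, $t0, 4 → $t0=7<<4=112
add $t0, $t3, 20 → $t0=0+20=20
sw $t0, (16) → M[16]=20
halt.

20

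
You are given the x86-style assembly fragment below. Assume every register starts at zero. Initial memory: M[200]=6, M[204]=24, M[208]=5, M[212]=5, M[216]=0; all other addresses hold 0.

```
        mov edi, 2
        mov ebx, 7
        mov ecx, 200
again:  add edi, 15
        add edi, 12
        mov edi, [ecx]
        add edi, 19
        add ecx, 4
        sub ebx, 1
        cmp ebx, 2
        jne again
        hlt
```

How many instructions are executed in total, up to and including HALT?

44

after mov edi, 2: edi=2
after mov ebx, 7: ebx=7
after mov ecx, 200: ecx=200
after add edi, 15: edi=2+15=17
after add edi, 12: edi=17+12=29
after mov edi, [ecx]: edi=M[200]=6
after add edi, 19: edi=6+19=25
after add ecx, 4: ecx=200+4=204
after sub ebx, 1: ebx=7-1=6
cmp ebx, 2  (cmp 6,2)
jne again: taken
after add edi, 15: edi=25+15=40
after add edi, 12: edi=40+12=52
after mov edi, [ecx]: edi=M[204]=24
after add edi, 19: edi=24+19=43
after add ecx, 4: ecx=204+4=208
after sub ebx, 1: ebx=6-1=5
cmp ebx, 2  (cmp 5,2)
jne again: taken
after add edi, 15: edi=43+15=58
after add edi, 12: edi=58+12=70
after mov edi, [ecx]: edi=M[208]=5
after add edi, 19: edi=5+19=24
after add ecx, 4: ecx=208+4=212
after sub ebx, 1: ebx=5-1=4
cmp ebx, 2  (cmp 4,2)
jne again: taken
after add edi, 15: edi=24+15=39
after add edi, 12: edi=39+12=51
after mov edi, [ecx]: edi=M[212]=5
after add edi, 19: edi=5+19=24
after add ecx, 4: ecx=212+4=216
after sub ebx, 1: ebx=4-1=3
cmp ebx, 2  (cmp 3,2)
jne again: taken
after add edi, 15: edi=24+15=39
after add edi, 12: edi=39+12=51
after mov edi, [ecx]: edi=M[216]=0
after add edi, 19: edi=0+19=19
after add ecx, 4: ecx=216+4=220
after sub ebx, 1: ebx=3-1=2
cmp ebx, 2  (cmp 2,2)
jne again: not taken
halt.
Total executed instructions: 44.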